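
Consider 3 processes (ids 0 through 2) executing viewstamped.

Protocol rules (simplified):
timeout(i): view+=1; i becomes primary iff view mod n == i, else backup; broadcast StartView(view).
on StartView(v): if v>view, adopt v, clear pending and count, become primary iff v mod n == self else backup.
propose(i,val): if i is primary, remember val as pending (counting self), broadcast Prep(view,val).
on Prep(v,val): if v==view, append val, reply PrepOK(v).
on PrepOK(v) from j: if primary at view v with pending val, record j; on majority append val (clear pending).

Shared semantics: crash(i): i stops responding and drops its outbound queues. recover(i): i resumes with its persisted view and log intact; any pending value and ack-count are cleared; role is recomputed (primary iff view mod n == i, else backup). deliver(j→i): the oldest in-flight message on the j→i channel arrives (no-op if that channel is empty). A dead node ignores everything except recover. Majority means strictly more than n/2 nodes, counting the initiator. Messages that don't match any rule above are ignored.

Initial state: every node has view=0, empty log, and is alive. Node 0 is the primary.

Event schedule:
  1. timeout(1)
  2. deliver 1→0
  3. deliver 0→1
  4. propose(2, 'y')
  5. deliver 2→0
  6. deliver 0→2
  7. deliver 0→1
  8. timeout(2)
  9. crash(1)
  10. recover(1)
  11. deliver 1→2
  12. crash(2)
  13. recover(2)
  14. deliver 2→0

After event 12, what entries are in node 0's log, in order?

1. timeout(1):  <1:prim v1 ->
2. deliver 1→0:  <0:back v1 ->
3. deliver 0→1:  nop
4. propose(2,'y'):  nop
5. deliver 2→0:  nop
6. deliver 0→2:  nop
7. deliver 0→1:  nop
8. timeout(2):  <2:back v1 ->
9. crash(1):  <1:✗prim v1 ->
10. recover(1):  <1:prim v1 ->
11. deliver 1→2:  nop
12. crash(2):  <2:✗back v1 ->

empty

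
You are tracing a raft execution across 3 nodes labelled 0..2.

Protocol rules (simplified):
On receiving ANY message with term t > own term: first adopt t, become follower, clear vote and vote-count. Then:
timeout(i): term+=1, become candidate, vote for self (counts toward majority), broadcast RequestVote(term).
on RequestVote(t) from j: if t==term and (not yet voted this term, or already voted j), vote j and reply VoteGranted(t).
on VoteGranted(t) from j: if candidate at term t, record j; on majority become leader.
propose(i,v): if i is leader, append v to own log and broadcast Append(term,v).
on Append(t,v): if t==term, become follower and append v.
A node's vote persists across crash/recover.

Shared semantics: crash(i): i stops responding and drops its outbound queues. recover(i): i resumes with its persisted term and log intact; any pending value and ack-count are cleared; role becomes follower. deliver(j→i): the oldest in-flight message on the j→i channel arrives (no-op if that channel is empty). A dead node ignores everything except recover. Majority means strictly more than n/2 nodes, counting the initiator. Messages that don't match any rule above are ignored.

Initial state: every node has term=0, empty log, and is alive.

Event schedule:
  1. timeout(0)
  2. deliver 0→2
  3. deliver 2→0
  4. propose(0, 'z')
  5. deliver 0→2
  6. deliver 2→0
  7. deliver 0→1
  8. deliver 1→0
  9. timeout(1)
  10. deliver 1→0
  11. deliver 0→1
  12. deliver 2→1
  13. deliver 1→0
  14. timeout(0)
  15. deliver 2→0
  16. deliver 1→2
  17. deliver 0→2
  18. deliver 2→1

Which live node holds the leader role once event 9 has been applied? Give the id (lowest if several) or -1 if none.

1. timeout(0):  <0:cand t1 ->
2. deliver 0→2:  <2:foll t1 ->
3. deliver 2→0:  <0:lead t1 ->
4. propose(0,'z'):  <0:lead t1 z>
5. deliver 0→2:  <2:foll t1 z>
6. deliver 2→0:  nop
7. deliver 0→1:  <1:foll t1 ->
8. deliver 1→0:  nop
9. timeout(1):  <1:cand t2 ->

0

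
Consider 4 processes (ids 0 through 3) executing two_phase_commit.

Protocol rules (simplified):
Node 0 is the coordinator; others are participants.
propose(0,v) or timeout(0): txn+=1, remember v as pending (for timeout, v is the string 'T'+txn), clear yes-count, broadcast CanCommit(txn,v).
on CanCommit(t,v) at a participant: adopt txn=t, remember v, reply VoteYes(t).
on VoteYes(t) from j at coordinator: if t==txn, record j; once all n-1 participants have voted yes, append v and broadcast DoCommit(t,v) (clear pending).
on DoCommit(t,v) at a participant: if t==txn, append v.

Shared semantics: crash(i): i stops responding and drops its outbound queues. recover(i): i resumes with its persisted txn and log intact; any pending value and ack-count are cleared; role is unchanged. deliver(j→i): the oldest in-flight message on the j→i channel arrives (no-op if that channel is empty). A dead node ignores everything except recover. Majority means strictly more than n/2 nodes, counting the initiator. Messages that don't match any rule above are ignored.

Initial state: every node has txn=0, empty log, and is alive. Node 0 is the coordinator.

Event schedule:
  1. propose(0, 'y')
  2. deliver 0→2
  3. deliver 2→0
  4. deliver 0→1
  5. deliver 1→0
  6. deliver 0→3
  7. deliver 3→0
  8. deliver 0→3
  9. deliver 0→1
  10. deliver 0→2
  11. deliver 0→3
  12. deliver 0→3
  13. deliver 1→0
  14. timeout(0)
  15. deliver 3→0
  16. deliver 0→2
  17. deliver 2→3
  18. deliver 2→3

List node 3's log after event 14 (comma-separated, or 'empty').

y

1. propose(0,'y'):  <0:coor t1 ->
2. deliver 0→2:  <2:part t1 ->
3. deliver 2→0:  nop
4. deliver 0→1:  <1:part t1 ->
5. deliver 1→0:  nop
6. deliver 0→3:  <3:part t1 ->
7. deliver 3→0:  <0:coor t1 y>
8. deliver 0→3:  <3:part t1 y>
9. deliver 0→1:  <1:part t1 y>
10. deliver 0→2:  <2:part t1 y>
11. deliver 0→3:  nop
12. deliver 0→3:  nop
13. deliver 1→0:  nop
14. timeout(0):  <0:coor t2 y>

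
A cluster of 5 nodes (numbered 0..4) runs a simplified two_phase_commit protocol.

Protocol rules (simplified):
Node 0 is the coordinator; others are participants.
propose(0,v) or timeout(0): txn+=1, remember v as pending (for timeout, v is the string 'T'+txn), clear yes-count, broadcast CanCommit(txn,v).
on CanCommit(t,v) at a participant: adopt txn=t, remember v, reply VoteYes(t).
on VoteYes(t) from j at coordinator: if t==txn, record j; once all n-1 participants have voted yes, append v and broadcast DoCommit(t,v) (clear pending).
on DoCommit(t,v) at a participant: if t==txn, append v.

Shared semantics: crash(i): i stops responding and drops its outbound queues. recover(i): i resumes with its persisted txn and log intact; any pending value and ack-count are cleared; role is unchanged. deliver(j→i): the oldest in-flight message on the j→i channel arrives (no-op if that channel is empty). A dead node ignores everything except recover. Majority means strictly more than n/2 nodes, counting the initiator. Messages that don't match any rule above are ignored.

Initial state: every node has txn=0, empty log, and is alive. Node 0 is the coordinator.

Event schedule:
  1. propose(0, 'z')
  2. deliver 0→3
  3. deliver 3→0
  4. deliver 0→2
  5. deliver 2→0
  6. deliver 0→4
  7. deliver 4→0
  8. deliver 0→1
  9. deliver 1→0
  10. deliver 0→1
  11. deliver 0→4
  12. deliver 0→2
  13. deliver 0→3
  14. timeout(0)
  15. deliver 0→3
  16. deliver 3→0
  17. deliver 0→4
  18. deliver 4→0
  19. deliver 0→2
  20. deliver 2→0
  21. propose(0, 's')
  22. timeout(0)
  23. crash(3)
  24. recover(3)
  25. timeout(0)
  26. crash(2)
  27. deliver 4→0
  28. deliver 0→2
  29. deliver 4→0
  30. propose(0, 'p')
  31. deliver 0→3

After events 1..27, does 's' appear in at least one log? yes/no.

no

[1] propose(0,'z') → N0(coor t1 [-])
[2] deliver 0→3 → N3(part t1 [-])
[3] deliver 3→0 → ∅
[4] deliver 0→2 → N2(part t1 [-])
[5] deliver 2→0 → ∅
[6] deliver 0→4 → N4(part t1 [-])
[7] deliver 4→0 → ∅
[8] deliver 0→1 → N1(part t1 [-])
[9] deliver 1→0 → N0(coor t1 [z])
[10] deliver 0→1 → N1(part t1 [z])
[11] deliver 0→4 → N4(part t1 [z])
[12] deliver 0→2 → N2(part t1 [z])
[13] deliver 0→3 → N3(part t1 [z])
[14] timeout(0) → N0(coor t2 [z])
[15] deliver 0→3 → N3(part t2 [z])
[16] deliver 3→0 → ∅
[17] deliver 0→4 → N4(part t2 [z])
[18] deliver 4→0 → ∅
[19] deliver 0→2 → N2(part t2 [z])
[20] deliver 2→0 → ∅
[21] propose(0,'s') → N0(coor t3 [z])
[22] timeout(0) → N0(coor t4 [z])
[23] crash(3) → N3(✗part t2 [z])
[24] recover(3) → N3(part t2 [z])
[25] timeout(0) → N0(coor t5 [z])
[26] crash(2) → N2(✗part t2 [z])
[27] deliver 4→0 → ∅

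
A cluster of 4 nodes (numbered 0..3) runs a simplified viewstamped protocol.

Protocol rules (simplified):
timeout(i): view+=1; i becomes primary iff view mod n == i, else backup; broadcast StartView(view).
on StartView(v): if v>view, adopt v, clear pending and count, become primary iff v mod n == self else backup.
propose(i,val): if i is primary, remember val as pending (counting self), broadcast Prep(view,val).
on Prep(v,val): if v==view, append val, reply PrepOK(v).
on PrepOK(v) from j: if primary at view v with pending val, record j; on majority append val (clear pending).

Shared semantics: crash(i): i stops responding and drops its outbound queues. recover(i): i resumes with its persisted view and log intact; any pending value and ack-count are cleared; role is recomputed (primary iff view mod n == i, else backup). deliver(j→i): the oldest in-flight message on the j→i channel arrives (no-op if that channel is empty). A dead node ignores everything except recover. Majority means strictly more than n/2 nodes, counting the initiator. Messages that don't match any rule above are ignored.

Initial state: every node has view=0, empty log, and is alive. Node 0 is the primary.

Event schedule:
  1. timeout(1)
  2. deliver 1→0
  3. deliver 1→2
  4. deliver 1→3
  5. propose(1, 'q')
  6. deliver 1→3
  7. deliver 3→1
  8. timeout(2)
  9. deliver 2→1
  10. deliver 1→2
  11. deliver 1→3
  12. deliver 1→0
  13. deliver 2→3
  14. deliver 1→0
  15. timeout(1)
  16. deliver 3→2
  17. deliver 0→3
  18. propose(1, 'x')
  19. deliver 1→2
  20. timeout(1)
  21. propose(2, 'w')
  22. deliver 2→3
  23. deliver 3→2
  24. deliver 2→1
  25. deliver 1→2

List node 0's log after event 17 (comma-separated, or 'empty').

q

step 1 timeout(1): 1={prim,v=1,log=-}
step 2 deliver 1→0: 0={back,v=1,log=-}
step 3 deliver 1→2: 2={back,v=1,log=-}
step 4 deliver 1→3: 3={back,v=1,log=-}
step 5 propose(1,'q'): —
step 6 deliver 1→3: 3={back,v=1,log=q}
step 7 deliver 3→1: —
step 8 timeout(2): 2={prim,v=2,log=-}
step 9 deliver 2→1: 1={back,v=2,log=-}
step 10 deliver 1→2: —
step 11 deliver 1→3: —
step 12 deliver 1→0: 0={back,v=1,log=q}
step 13 deliver 2→3: 3={back,v=2,log=q}
step 14 deliver 1→0: —
step 15 timeout(1): 1={back,v=3,log=-}
step 16 deliver 3→2: —
step 17 deliver 0→3: —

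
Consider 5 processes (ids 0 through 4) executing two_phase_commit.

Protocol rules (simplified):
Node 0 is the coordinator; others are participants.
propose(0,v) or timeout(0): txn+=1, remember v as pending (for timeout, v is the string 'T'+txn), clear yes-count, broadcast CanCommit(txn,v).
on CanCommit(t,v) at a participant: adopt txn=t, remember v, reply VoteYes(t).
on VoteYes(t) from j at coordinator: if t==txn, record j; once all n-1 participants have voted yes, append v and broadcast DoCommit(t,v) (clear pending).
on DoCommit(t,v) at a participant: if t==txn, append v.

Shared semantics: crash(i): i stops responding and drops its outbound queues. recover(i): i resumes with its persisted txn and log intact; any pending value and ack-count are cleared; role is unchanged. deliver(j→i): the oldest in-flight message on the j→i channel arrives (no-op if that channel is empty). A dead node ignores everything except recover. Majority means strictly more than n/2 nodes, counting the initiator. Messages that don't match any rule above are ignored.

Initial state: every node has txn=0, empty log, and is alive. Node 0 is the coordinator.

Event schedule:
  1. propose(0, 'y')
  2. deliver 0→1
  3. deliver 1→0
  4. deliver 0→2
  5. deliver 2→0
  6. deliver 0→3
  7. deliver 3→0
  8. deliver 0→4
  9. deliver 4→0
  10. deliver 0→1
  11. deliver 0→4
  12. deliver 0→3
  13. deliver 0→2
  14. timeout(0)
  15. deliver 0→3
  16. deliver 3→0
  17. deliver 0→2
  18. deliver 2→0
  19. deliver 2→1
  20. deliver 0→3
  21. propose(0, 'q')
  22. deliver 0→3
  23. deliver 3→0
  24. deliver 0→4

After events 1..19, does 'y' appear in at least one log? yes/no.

step 1 propose(0,'y'): 0={coor,t=1,log=-}
step 2 deliver 0→1: 1={part,t=1,log=-}
step 3 deliver 1→0: —
step 4 deliver 0→2: 2={part,t=1,log=-}
step 5 deliver 2→0: —
step 6 deliver 0→3: 3={part,t=1,log=-}
step 7 deliver 3→0: —
step 8 deliver 0→4: 4={part,t=1,log=-}
step 9 deliver 4→0: 0={coor,t=1,log=y}
step 10 deliver 0→1: 1={part,t=1,log=y}
step 11 deliver 0→4: 4={part,t=1,log=y}
step 12 deliver 0→3: 3={part,t=1,log=y}
step 13 deliver 0→2: 2={part,t=1,log=y}
step 14 timeout(0): 0={coor,t=2,log=y}
step 15 deliver 0→3: 3={part,t=2,log=y}
step 16 deliver 3→0: —
step 17 deliver 0→2: 2={part,t=2,log=y}
step 18 deliver 2→0: —
step 19 deliver 2→1: —

yes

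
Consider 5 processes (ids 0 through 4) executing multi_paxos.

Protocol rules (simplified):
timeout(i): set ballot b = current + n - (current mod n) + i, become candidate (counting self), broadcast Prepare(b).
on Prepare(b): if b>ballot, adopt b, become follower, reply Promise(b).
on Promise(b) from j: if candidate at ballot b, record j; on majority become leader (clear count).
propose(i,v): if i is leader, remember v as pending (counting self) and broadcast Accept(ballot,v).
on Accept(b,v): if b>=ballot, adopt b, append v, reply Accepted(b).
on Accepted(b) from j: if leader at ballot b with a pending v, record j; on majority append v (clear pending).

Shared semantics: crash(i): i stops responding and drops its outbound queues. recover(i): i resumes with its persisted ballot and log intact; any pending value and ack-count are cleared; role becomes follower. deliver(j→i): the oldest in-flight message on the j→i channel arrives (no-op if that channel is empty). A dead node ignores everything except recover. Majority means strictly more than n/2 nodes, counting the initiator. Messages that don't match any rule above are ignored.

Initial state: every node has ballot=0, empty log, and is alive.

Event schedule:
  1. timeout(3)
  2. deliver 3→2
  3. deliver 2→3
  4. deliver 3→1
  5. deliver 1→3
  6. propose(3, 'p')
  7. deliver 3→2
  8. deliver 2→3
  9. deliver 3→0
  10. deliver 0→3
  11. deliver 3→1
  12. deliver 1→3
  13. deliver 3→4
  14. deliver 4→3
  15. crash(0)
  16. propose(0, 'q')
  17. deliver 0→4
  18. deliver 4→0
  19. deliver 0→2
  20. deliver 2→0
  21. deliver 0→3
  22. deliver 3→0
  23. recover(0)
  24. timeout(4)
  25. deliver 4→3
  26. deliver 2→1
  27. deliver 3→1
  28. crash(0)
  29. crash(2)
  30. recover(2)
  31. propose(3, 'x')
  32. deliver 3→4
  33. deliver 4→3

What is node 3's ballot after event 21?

[1] timeout(3) → N3(cand b8 [-])
[2] deliver 3→2 → N2(foll b8 [-])
[3] deliver 2→3 → ∅
[4] deliver 3→1 → N1(foll b8 [-])
[5] deliver 1→3 → N3(lead b8 [-])
[6] propose(3,'p') → ∅
[7] deliver 3→2 → N2(foll b8 [p])
[8] deliver 2→3 → ∅
[9] deliver 3→0 → N0(foll b8 [-])
[10] deliver 0→3 → ∅
[11] deliver 3→1 → N1(foll b8 [p])
[12] deliver 1→3 → N3(lead b8 [p])
[13] deliver 3→4 → N4(foll b8 [-])
[14] deliver 4→3 → ∅
[15] crash(0) → N0(✗foll b8 [-])
[16] propose(0,'q') → ∅
[17] deliver 0→4 → ∅
[18] deliver 4→0 → ∅
[19] deliver 0→2 → ∅
[20] deliver 2→0 → ∅
[21] deliver 0→3 → ∅

8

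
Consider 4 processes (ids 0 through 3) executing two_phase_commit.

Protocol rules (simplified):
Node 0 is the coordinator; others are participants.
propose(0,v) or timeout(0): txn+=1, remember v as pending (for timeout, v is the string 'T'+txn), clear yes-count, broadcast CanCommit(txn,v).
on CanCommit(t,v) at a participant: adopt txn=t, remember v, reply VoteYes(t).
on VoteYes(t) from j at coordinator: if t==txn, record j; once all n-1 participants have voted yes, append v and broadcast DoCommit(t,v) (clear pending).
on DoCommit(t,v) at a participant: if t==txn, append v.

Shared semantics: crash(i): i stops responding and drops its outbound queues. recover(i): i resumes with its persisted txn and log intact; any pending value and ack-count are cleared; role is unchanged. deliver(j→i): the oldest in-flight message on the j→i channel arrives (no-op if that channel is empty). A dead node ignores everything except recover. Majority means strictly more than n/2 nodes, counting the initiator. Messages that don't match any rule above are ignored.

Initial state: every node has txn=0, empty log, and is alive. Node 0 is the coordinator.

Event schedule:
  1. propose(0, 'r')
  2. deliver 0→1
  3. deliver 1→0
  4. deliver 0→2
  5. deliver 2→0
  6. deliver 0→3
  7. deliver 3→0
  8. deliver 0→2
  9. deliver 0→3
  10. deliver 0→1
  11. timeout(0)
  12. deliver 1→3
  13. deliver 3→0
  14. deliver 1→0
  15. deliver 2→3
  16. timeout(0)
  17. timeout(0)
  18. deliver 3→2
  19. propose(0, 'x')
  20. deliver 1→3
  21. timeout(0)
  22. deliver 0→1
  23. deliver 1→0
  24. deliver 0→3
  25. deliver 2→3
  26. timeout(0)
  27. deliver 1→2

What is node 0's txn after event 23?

6

1. propose(0,'r'):  <0:coor t1 ->
2. deliver 0→1:  <1:part t1 ->
3. deliver 1→0:  nop
4. deliver 0→2:  <2:part t1 ->
5. deliver 2→0:  nop
6. deliver 0→3:  <3:part t1 ->
7. deliver 3→0:  <0:coor t1 r>
8. deliver 0→2:  <2:part t1 r>
9. deliver 0→3:  <3:part t1 r>
10. deliver 0→1:  <1:part t1 r>
11. timeout(0):  <0:coor t2 r>
12. deliver 1→3:  nop
13. deliver 3→0:  nop
14. deliver 1→0:  nop
15. deliver 2→3:  nop
16. timeout(0):  <0:coor t3 r>
17. timeout(0):  <0:coor t4 r>
18. deliver 3→2:  nop
19. propose(0,'x'):  <0:coor t5 r>
20. deliver 1→3:  nop
21. timeout(0):  <0:coor t6 r>
22. deliver 0→1:  <1:part t2 r>
23. deliver 1→0:  nop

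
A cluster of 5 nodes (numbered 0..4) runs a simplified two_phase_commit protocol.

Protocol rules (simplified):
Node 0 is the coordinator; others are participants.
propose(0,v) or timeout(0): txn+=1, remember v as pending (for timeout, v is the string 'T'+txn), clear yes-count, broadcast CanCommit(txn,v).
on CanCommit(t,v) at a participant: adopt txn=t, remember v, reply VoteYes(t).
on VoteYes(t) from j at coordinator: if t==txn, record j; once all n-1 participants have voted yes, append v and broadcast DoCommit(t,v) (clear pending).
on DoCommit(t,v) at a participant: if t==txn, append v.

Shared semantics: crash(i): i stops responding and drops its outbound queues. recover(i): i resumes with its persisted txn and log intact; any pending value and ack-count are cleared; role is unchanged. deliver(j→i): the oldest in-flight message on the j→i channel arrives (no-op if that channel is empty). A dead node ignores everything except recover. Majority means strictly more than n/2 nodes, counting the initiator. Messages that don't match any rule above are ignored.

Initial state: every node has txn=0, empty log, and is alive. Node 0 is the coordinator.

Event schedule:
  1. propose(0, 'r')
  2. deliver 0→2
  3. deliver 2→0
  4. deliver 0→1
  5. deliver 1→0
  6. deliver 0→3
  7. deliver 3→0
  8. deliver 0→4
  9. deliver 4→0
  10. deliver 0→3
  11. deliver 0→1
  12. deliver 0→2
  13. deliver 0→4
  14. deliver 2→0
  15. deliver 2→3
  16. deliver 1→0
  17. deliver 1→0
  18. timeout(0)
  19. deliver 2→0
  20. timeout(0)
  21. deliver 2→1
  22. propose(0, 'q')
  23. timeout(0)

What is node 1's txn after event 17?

1. propose(0,'r'):  <0:coor t1 ->
2. deliver 0→2:  <2:part t1 ->
3. deliver 2→0:  nop
4. deliver 0→1:  <1:part t1 ->
5. deliver 1→0:  nop
6. deliver 0→3:  <3:part t1 ->
7. deliver 3→0:  nop
8. deliver 0→4:  <4:part t1 ->
9. deliver 4→0:  <0:coor t1 r>
10. deliver 0→3:  <3:part t1 r>
11. deliver 0→1:  <1:part t1 r>
12. deliver 0→2:  <2:part t1 r>
13. deliver 0→4:  <4:part t1 r>
14. deliver 2→0:  nop
15. deliver 2→3:  nop
16. deliver 1→0:  nop
17. deliver 1→0:  nop

1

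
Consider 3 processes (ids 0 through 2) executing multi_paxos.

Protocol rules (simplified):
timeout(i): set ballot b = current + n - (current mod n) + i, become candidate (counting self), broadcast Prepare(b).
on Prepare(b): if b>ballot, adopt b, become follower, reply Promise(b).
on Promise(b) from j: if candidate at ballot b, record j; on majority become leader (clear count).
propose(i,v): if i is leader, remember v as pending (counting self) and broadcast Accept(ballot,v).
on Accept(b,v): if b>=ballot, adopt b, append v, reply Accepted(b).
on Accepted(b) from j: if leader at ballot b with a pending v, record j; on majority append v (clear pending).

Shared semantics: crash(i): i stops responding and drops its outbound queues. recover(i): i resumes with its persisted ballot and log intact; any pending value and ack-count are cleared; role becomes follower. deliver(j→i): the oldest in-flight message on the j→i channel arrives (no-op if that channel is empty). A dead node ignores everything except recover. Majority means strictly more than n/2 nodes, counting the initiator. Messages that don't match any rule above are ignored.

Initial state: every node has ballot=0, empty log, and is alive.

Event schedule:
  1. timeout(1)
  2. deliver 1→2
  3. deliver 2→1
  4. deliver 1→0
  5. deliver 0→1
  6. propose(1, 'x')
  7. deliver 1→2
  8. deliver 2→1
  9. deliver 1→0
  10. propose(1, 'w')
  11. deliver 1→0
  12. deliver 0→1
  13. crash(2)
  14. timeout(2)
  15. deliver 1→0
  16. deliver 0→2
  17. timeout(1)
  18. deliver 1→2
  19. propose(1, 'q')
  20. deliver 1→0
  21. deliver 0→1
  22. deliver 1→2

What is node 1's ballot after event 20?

e1 timeout(1): 1[cand,b=4,-]
e2 deliver 1→2: 2[foll,b=4,-]
e3 deliver 2→1: 1[lead,b=4,-]
e4 deliver 1→0: 0[foll,b=4,-]
e5 deliver 0→1: ·
e6 propose(1,'x'): ·
e7 deliver 1→2: 2[foll,b=4,x]
e8 deliver 2→1: 1[lead,b=4,x]
e9 deliver 1→0: 0[foll,b=4,x]
e10 propose(1,'w'): ·
e11 deliver 1→0: 0[foll,b=4,x,w]
e12 deliver 0→1: 1[lead,b=4,x,w]
e13 crash(2): 2[✗foll,b=4,x]
e14 timeout(2): ·
e15 deliver 1→0: ·
e16 deliver 0→2: ·
e17 timeout(1): 1[cand,b=7,x,w]
e18 deliver 1→2: ·
e19 propose(1,'q'): ·
e20 deliver 1→0: 0[foll,b=7,x,w]

7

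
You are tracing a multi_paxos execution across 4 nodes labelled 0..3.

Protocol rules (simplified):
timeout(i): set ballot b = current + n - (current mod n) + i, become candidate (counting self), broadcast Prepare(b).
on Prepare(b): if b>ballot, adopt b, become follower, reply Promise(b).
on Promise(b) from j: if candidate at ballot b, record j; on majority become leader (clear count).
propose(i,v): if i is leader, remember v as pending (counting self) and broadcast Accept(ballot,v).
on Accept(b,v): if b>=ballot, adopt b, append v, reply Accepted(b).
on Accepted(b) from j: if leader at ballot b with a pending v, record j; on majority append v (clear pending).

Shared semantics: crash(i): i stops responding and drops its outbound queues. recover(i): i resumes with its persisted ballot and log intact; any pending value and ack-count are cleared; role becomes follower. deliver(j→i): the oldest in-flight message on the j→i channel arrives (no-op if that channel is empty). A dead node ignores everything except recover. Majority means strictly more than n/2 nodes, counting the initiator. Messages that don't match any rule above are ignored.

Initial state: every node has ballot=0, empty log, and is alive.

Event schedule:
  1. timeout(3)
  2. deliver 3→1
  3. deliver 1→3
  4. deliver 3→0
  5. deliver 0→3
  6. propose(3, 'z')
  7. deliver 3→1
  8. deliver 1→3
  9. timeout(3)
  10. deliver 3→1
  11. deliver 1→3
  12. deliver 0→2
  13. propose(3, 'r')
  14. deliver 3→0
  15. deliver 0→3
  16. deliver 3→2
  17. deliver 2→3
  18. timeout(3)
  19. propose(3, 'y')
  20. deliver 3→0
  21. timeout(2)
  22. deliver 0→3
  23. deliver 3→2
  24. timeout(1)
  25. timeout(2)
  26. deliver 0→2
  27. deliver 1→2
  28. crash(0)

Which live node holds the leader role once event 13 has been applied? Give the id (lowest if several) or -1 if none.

-1

after 1 — timeout(3): n3:cand/b7/[-]
after 2 — deliver 3→1: n1:foll/b7/[-]
after 3 — deliver 1→3: ·
after 4 — deliver 3→0: n0:foll/b7/[-]
after 5 — deliver 0→3: n3:lead/b7/[-]
after 6 — propose(3,'z'): ·
after 7 — deliver 3→1: n1:foll/b7/[z]
after 8 — deliver 1→3: ·
after 9 — timeout(3): n3:cand/b11/[-]
after 10 — deliver 3→1: n1:foll/b11/[z]
after 11 — deliver 1→3: ·
after 12 — deliver 0→2: ·
after 13 — propose(3,'r'): ·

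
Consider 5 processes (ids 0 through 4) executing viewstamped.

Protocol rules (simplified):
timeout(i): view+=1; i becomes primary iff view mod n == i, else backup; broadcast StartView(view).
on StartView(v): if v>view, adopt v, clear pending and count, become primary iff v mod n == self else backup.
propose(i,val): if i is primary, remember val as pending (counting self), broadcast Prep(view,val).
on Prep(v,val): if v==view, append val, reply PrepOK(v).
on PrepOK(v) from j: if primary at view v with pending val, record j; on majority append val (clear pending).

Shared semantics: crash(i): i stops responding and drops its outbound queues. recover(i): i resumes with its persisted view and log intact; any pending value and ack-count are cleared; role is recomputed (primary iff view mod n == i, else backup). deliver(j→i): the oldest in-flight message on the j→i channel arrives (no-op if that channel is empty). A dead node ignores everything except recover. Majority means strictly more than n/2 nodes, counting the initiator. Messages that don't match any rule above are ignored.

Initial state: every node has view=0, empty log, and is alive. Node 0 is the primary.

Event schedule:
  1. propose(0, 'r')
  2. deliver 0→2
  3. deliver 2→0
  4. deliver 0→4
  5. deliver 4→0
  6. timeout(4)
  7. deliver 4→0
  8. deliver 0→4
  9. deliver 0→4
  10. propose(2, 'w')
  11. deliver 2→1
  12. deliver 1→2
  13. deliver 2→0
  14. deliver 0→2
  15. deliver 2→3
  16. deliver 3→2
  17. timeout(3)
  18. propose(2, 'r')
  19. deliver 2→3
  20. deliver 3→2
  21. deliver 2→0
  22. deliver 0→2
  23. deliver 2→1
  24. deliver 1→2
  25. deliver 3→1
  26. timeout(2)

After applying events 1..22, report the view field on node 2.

step 1 propose(0,'r'): —
step 2 deliver 0→2: 2={back,v=0,log=r}
step 3 deliver 2→0: —
step 4 deliver 0→4: 4={back,v=0,log=r}
step 5 deliver 4→0: 0={prim,v=0,log=r}
step 6 timeout(4): 4={back,v=1,log=r}
step 7 deliver 4→0: 0={back,v=1,log=r}
step 8 deliver 0→4: —
step 9 deliver 0→4: —
step 10 propose(2,'w'): —
step 11 deliver 2→1: —
step 12 deliver 1→2: —
step 13 deliver 2→0: —
step 14 deliver 0→2: —
step 15 deliver 2→3: —
step 16 deliver 3→2: —
step 17 timeout(3): 3={back,v=1,log=-}
step 18 propose(2,'r'): —
step 19 deliver 2→3: —
step 20 deliver 3→2: 2={back,v=1,log=r}
step 21 deliver 2→0: —
step 22 deliver 0→2: —

1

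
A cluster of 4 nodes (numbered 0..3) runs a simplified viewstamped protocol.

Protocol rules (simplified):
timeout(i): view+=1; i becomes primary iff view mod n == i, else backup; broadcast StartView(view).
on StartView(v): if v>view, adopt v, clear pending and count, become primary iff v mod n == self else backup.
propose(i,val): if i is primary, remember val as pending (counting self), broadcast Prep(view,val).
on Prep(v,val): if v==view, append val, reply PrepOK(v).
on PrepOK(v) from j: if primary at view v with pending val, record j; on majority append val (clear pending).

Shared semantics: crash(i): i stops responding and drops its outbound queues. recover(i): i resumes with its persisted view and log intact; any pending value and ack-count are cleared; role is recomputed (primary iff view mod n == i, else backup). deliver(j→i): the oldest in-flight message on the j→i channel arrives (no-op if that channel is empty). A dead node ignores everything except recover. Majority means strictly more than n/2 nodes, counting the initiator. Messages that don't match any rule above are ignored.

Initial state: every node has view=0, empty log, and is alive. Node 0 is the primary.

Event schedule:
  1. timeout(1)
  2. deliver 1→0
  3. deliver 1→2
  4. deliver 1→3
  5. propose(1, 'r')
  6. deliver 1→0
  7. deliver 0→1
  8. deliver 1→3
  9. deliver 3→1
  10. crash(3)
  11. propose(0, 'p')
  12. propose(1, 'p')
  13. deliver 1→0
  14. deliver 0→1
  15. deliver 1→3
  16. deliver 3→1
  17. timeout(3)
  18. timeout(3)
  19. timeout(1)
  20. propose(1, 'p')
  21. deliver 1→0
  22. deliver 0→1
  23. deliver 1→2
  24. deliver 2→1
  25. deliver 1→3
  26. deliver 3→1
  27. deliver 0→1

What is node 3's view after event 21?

step 1 timeout(1): 1={prim,v=1,log=-}
step 2 deliver 1→0: 0={back,v=1,log=-}
step 3 deliver 1→2: 2={back,v=1,log=-}
step 4 deliver 1→3: 3={back,v=1,log=-}
step 5 propose(1,'r'): —
step 6 deliver 1→0: 0={back,v=1,log=r}
step 7 deliver 0→1: —
step 8 deliver 1→3: 3={back,v=1,log=r}
step 9 deliver 3→1: 1={prim,v=1,log=r}
step 10 crash(3): 3={✗back,v=1,log=r}
step 11 propose(0,'p'): —
step 12 propose(1,'p'): —
step 13 deliver 1→0: 0={back,v=1,log=r,p}
step 14 deliver 0→1: —
step 15 deliver 1→3: —
step 16 deliver 3→1: —
step 17 timeout(3): —
step 18 timeout(3): —
step 19 timeout(1): 1={back,v=2,log=r}
step 20 propose(1,'p'): —
step 21 deliver 1→0: 0={back,v=2,log=r,p}

1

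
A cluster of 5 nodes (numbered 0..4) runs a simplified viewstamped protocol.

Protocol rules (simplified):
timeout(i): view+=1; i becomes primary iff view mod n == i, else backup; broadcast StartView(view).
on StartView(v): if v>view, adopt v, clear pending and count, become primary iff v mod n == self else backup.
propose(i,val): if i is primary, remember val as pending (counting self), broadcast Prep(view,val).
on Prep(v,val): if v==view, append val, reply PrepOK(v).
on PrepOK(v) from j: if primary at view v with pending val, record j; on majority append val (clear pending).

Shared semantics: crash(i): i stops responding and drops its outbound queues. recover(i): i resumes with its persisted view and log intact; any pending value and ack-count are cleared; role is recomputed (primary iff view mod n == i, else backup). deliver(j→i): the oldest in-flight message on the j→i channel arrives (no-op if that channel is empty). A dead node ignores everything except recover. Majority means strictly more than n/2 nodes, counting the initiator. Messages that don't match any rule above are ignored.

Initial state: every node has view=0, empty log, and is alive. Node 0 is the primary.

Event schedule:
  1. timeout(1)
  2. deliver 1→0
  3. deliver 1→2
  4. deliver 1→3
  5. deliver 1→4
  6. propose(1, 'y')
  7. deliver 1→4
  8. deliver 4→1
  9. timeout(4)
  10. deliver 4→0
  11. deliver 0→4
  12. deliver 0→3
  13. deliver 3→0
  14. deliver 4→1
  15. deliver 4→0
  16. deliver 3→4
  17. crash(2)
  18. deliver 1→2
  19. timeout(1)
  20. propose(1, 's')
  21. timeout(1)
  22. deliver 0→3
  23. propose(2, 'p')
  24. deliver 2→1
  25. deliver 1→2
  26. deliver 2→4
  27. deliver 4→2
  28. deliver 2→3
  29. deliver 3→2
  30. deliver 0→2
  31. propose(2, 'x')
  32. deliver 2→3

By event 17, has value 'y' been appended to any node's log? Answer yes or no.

e1 timeout(1): 1[prim,v=1,-]
e2 deliver 1→0: 0[back,v=1,-]
e3 deliver 1→2: 2[back,v=1,-]
e4 deliver 1→3: 3[back,v=1,-]
e5 deliver 1→4: 4[back,v=1,-]
e6 propose(1,'y'): ·
e7 deliver 1→4: 4[back,v=1,y]
e8 deliver 4→1: ·
e9 timeout(4): 4[back,v=2,y]
e10 deliver 4→0: 0[back,v=2,-]
e11 deliver 0→4: ·
e12 deliver 0→3: ·
e13 deliver 3→0: ·
e14 deliver 4→1: 1[back,v=2,-]
e15 deliver 4→0: ·
e16 deliver 3→4: ·
e17 crash(2): 2[✗back,v=1,-]

yes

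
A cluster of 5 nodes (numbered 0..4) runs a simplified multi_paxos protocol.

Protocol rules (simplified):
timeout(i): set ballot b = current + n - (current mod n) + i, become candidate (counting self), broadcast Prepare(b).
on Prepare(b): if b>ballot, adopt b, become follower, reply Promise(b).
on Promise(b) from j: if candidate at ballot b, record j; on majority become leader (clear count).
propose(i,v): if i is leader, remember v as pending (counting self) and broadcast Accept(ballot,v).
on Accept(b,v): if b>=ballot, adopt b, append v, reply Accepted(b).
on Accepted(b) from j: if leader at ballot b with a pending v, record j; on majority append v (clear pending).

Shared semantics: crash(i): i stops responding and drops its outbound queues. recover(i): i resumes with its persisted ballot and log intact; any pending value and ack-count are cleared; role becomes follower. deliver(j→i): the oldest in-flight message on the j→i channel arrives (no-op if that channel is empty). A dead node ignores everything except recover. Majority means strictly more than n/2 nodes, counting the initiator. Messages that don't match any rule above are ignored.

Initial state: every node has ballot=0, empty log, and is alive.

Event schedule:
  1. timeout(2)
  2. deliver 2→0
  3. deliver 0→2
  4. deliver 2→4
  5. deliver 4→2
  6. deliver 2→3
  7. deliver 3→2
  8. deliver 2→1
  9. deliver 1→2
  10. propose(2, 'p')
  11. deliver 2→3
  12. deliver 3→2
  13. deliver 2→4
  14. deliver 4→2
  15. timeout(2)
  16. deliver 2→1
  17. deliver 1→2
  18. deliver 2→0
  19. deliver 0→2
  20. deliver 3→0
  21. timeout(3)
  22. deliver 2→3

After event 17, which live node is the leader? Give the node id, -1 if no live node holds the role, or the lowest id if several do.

-1

after 1 — timeout(2): n2:cand/b7/[-]
after 2 — deliver 2→0: n0:foll/b7/[-]
after 3 — deliver 0→2: ·
after 4 — deliver 2→4: n4:foll/b7/[-]
after 5 — deliver 4→2: n2:lead/b7/[-]
after 6 — deliver 2→3: n3:foll/b7/[-]
after 7 — deliver 3→2: ·
after 8 — deliver 2→1: n1:foll/b7/[-]
after 9 — deliver 1→2: ·
after 10 — propose(2,'p'): ·
after 11 — deliver 2→3: n3:foll/b7/[p]
after 12 — deliver 3→2: ·
after 13 — deliver 2→4: n4:foll/b7/[p]
after 14 — deliver 4→2: n2:lead/b7/[p]
after 15 — timeout(2): n2:cand/b12/[p]
after 16 — deliver 2→1: n1:foll/b7/[p]
after 17 — deliver 1→2: ·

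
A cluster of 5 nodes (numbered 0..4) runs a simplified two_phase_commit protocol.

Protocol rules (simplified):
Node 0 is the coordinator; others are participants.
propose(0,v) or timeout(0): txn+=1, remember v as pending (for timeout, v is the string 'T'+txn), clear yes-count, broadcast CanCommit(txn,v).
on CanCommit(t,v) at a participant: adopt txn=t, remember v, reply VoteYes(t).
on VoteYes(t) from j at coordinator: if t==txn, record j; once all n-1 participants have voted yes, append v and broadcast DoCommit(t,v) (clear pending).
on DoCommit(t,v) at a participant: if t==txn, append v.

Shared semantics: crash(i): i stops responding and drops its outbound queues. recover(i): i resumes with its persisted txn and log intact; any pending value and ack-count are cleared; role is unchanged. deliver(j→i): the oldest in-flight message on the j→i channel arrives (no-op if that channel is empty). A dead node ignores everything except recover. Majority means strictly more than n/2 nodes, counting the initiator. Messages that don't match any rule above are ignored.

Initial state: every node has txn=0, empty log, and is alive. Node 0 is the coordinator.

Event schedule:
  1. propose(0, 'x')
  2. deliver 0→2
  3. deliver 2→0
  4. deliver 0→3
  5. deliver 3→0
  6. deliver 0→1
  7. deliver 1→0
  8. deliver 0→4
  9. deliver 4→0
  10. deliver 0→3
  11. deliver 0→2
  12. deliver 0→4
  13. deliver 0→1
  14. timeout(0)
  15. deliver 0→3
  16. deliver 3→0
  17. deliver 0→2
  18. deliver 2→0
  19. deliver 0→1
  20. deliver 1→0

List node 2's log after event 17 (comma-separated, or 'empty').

1. propose(0,'x'):  <0:coor t1 ->
2. deliver 0→2:  <2:part t1 ->
3. deliver 2→0:  nop
4. deliver 0→3:  <3:part t1 ->
5. deliver 3→0:  nop
6. deliver 0→1:  <1:part t1 ->
7. deliver 1→0:  nop
8. deliver 0→4:  <4:part t1 ->
9. deliver 4→0:  <0:coor t1 x>
10. deliver 0→3:  <3:part t1 x>
11. deliver 0→2:  <2:part t1 x>
12. deliver 0→4:  <4:part t1 x>
13. deliver 0→1:  <1:part t1 x>
14. timeout(0):  <0:coor t2 x>
15. deliver 0→3:  <3:part t2 x>
16. deliver 3→0:  nop
17. deliver 0→2:  <2:part t2 x>

x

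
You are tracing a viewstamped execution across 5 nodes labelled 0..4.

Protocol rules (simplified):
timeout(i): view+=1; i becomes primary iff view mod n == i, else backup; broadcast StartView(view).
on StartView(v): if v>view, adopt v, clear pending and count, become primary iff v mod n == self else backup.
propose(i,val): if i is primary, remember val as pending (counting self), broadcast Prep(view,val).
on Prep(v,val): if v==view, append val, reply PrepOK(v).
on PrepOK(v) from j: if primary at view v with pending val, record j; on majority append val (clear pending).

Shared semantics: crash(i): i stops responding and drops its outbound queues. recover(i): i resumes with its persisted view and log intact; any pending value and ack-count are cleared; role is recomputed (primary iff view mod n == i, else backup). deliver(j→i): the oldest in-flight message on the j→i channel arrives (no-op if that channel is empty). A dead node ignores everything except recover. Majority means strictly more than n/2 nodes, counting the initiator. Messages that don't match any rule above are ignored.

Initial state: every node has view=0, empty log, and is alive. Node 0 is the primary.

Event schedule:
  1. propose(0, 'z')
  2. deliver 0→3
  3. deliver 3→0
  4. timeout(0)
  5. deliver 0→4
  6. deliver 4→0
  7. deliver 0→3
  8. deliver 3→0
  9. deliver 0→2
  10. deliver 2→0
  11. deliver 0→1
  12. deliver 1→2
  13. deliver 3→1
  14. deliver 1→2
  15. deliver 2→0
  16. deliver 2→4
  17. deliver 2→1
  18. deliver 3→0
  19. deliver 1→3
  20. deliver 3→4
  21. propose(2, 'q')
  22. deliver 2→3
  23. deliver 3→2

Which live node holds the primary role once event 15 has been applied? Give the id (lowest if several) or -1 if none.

-1

1. propose(0,'z'):  nop
2. deliver 0→3:  <3:back v0 z>
3. deliver 3→0:  nop
4. timeout(0):  <0:back v1 ->
5. deliver 0→4:  <4:back v0 z>
6. deliver 4→0:  nop
7. deliver 0→3:  <3:back v1 z>
8. deliver 3→0:  nop
9. deliver 0→2:  <2:back v0 z>
10. deliver 2→0:  nop
11. deliver 0→1:  <1:back v0 z>
12. deliver 1→2:  nop
13. deliver 3→1:  nop
14. deliver 1→2:  nop
15. deliver 2→0:  nop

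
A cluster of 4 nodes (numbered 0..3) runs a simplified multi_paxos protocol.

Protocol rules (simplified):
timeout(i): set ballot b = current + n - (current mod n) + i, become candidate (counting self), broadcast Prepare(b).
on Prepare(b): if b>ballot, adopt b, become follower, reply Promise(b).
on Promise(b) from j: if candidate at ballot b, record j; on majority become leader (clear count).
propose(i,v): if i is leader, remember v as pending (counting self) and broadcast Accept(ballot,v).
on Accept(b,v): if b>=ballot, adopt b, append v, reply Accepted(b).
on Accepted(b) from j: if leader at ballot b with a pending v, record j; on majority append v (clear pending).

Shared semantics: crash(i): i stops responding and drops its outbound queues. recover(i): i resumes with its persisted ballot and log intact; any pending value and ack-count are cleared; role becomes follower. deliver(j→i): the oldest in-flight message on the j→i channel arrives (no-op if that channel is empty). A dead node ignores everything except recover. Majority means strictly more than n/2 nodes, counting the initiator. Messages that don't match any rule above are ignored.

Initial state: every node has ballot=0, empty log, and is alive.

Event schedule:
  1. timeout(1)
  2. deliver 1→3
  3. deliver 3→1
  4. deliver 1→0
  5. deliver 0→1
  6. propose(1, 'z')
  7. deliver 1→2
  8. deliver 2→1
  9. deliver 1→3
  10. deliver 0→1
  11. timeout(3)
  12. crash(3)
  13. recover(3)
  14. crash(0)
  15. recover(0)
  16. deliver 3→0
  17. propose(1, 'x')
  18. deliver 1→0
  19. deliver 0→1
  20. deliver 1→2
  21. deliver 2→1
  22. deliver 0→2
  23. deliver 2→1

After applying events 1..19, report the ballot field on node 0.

1. timeout(1):  <1:cand b5 ->
2. deliver 1→3:  <3:foll b5 ->
3. deliver 3→1:  nop
4. deliver 1→0:  <0:foll b5 ->
5. deliver 0→1:  <1:lead b5 ->
6. propose(1,'z'):  nop
7. deliver 1→2:  <2:foll b5 ->
8. deliver 2→1:  nop
9. deliver 1→3:  <3:foll b5 z>
10. deliver 0→1:  nop
11. timeout(3):  <3:cand b11 z>
12. crash(3):  <3:✗cand b11 z>
13. recover(3):  <3:foll b11 z>
14. crash(0):  <0:✗foll b5 ->
15. recover(0):  <0:foll b5 ->
16. deliver 3→0:  nop
17. propose(1,'x'):  nop
18. deliver 1→0:  <0:foll b5 z>
19. deliver 0→1:  nop

5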